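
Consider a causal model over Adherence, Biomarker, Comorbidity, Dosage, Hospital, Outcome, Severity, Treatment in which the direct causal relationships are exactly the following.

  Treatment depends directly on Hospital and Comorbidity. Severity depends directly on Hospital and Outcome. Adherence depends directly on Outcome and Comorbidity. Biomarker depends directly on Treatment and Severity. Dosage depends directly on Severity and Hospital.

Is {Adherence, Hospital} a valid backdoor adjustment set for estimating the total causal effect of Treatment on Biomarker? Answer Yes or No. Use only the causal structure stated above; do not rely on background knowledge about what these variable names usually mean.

No

Backdoor paths from Treatment to Biomarker (paths whose first edge points into Treatment):
  P1: Treatment <- Comorbidity -> Adherence <- Outcome -> Severity -> Biomarker
  P2: Treatment <- Hospital -> Severity -> Biomarker
  P3: Treatment <- Hospital -> Dosage <- Severity -> Biomarker
Condition 1 (no descendant of Treatment in the set): holds — descendants of Treatment are {Biomarker}; none are in {Adherence, Hospital}.
Condition 2 (every backdoor path blocked by {Adherence, Hospital}):
  P1: open — collider(s) Adherence are conditioned on (or have a conditioned descendant) and no non-collider on the path is in the set.
  P2: blocked at fork node Hospital ∈ conditioning set.
  P3: blocked at fork node Hospital ∈ conditioning set.
{Adherence, Hospital} does not satisfy the backdoor criterion.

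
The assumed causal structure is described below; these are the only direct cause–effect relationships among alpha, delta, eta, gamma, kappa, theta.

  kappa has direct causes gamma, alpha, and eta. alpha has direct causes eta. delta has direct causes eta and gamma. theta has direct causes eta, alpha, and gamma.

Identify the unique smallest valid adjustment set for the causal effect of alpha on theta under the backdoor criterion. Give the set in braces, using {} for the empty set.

{eta}

Variables eligible for adjustment (non-descendants of alpha, excluding alpha and theta): {delta, eta, gamma}.
Backdoor paths from alpha to theta:
  P1: alpha <- eta -> kappa <- gamma -> theta
  P2: alpha <- eta -> delta <- gamma -> theta
  P3: alpha <- eta -> theta
The empty set is not sufficient: P3 (alpha <- eta -> theta) has no collider blocking it and no conditioned non-collider, so it is open.
Try {eta}:
  P1: blocked at fork node eta ∈ conditioning set.
  P2: blocked at fork node eta ∈ conditioning set.
  P3: blocked at fork node eta ∈ conditioning set.
{eta} contains no descendant of alpha and blocks every backdoor path.
No other singleton works — e.g. {gamma} leaves P3 open — so {eta} is the unique smallest valid adjustment set.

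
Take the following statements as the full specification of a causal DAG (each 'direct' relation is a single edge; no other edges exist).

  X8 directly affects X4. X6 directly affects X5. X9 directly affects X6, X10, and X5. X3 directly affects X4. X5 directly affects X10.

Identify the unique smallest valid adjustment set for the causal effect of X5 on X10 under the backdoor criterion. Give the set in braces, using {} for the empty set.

Variables eligible for adjustment (non-descendants of X5, excluding X5 and X10): {X3, X4, X6, X8, X9}.
Backdoor paths from X5 to X10:
  P1: X5 <- X9 -> X10
  P2: X5 <- X6 <- X9 -> X10
The empty set is not sufficient: P1 (X5 <- X9 -> X10) has no collider blocking it and no conditioned non-collider, so it is open.
Try {X9}:
  P1: blocked at fork node X9 ∈ conditioning set.
  P2: blocked at fork node X9 ∈ conditioning set.
{X9} contains no descendant of X5 and blocks every backdoor path.
No other singleton works — e.g. {X3} leaves P1 open — so {X9} is the unique smallest valid adjustment set.

{X9}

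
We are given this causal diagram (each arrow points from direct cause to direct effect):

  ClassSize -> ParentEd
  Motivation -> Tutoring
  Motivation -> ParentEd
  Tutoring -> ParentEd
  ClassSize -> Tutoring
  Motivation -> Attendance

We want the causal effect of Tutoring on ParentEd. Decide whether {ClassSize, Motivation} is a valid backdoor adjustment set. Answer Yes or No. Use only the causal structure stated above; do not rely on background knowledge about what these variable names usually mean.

Backdoor paths from Tutoring to ParentEd (paths whose first edge points into Tutoring):
  P1: Tutoring <- Motivation -> ParentEd
  P2: Tutoring <- ClassSize -> ParentEd
Condition 1 (no descendant of Tutoring in the set): holds — descendants of Tutoring are {ParentEd}; none are in {ClassSize, Motivation}.
Condition 2 (every backdoor path blocked by {ClassSize, Motivation}):
  P1: blocked at fork node Motivation ∈ conditioning set.
  P2: blocked at fork node ClassSize ∈ conditioning set.
{ClassSize, Motivation} satisfies the backdoor criterion.

Yes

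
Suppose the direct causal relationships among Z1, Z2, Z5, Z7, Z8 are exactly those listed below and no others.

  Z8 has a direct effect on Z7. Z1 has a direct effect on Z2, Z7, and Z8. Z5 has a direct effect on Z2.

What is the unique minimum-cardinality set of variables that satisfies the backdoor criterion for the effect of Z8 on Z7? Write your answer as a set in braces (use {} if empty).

{Z1}

Variables eligible for adjustment (non-descendants of Z8, excluding Z8 and Z7): {Z1, Z2, Z5}.
Backdoor paths from Z8 to Z7:
  P1: Z8 <- Z1 -> Z7
The empty set is not sufficient: P1 (Z8 <- Z1 -> Z7) has no collider blocking it and no conditioned non-collider, so it is open.
Try {Z1}:
  P1: blocked at fork node Z1 ∈ conditioning set.
{Z1} contains no descendant of Z8 and blocks every backdoor path.
No other singleton works — e.g. {Z5} leaves P1 open — so {Z1} is the unique smallest valid adjustment set.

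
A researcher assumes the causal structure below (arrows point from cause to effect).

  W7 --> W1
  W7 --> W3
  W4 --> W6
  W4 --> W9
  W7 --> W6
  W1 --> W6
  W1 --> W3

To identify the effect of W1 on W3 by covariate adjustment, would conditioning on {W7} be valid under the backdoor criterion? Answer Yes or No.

Yes

Backdoor paths from W1 to W3 (paths whose first edge points into W1):
  P1: W1 <- W7 -> W3
Condition 1 (no descendant of W1 in the set): holds — descendants of W1 are {W3, W6}; none are in {W7}.
Condition 2 (every backdoor path blocked by {W7}):
  P1: blocked at fork node W7 ∈ conditioning set.
{W7} satisfies the backdoor criterion.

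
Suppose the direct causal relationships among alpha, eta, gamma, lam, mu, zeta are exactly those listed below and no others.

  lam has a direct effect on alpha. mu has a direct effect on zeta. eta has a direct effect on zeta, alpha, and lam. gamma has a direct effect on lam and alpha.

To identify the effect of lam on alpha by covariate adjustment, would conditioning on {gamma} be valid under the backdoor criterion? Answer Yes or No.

No

Backdoor paths from lam to alpha (paths whose first edge points into lam):
  P1: lam <- gamma -> alpha
  P2: lam <- eta -> alpha
Condition 1 (no descendant of lam in the set): holds — descendants of lam are {alpha}; none are in {gamma}.
Condition 2 (every backdoor path blocked by {gamma}):
  P1: blocked at fork node gamma ∈ conditioning set.
  P2: open — no interior node is in the conditioning set.
{gamma} does not satisfy the backdoor criterion.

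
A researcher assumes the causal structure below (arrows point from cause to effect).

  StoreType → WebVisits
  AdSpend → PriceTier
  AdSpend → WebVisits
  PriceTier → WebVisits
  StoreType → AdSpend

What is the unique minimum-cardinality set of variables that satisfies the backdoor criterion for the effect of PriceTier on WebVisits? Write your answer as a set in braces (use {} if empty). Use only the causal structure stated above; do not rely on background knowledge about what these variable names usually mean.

Variables eligible for adjustment (non-descendants of PriceTier, excluding PriceTier and WebVisits): {AdSpend, StoreType}.
Backdoor paths from PriceTier to WebVisits:
  P1: PriceTier <- AdSpend <- StoreType -> WebVisits
  P2: PriceTier <- AdSpend -> WebVisits
The empty set is not sufficient: P1 (PriceTier <- AdSpend <- StoreType -> WebVisits) has no collider blocking it and no conditioned non-collider, so it is open.
Try {AdSpend}:
  P1: blocked at chain node AdSpend ∈ conditioning set.
  P2: blocked at fork node AdSpend ∈ conditioning set.
{AdSpend} contains no descendant of PriceTier and blocks every backdoor path.
No other singleton works — e.g. {StoreType} leaves P2 open — so {AdSpend} is the unique smallest valid adjustment set.

{AdSpend}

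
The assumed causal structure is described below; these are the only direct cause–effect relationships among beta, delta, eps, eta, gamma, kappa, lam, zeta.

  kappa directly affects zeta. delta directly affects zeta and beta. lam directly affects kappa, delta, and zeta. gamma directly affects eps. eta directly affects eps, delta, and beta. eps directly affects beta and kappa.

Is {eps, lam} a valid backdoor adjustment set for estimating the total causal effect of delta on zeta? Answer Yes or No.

Backdoor paths from delta to zeta (paths whose first edge points into delta):
  P1: delta <- eta -> eps -> kappa <- lam -> zeta
  P2: delta <- eta -> eps -> kappa -> zeta
  P3: delta <- eta -> beta <- eps -> kappa <- lam -> zeta
  P4: delta <- eta -> beta <- eps -> kappa -> zeta
  P5: delta <- lam -> kappa -> zeta
  P6: delta <- lam -> zeta
Condition 1 (no descendant of delta in the set): holds — descendants of delta are {beta, zeta}; none are in {eps, lam}.
Condition 2 (every backdoor path blocked by {eps, lam}):
  P1: blocked at chain node eps ∈ conditioning set.
  P2: blocked at chain node eps ∈ conditioning set.
  P3: blocked at collider beta (neither it nor any descendant is in the conditioning set).
  P4: blocked at collider beta (neither it nor any descendant is in the conditioning set).
  P5: blocked at fork node lam ∈ conditioning set.
  P6: blocked at fork node lam ∈ conditioning set.
{eps, lam} satisfies the backdoor criterion.

Yes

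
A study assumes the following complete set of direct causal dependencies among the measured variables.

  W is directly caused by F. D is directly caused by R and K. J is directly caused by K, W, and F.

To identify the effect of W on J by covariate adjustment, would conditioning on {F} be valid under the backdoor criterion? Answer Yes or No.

Backdoor paths from W to J (paths whose first edge points into W):
  P1: W <- F -> J
Condition 1 (no descendant of W in the set): holds — descendants of W are {J}; none are in {F}.
Condition 2 (every backdoor path blocked by {F}):
  P1: blocked at fork node F ∈ conditioning set.
{F} satisfies the backdoor criterion.

Yes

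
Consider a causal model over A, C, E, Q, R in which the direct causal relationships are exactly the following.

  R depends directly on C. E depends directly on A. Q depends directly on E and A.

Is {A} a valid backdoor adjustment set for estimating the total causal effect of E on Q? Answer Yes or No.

Yes

Backdoor paths from E to Q (paths whose first edge points into E):
  P1: E <- A -> Q
Condition 1 (no descendant of E in the set): holds — descendants of E are {Q}; none are in {A}.
Condition 2 (every backdoor path blocked by {A}):
  P1: blocked at fork node A ∈ conditioning set.
{A} satisfies the backdoor criterion.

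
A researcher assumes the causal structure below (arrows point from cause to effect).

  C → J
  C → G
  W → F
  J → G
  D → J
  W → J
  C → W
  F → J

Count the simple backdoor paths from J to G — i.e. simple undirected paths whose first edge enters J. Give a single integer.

3

A backdoor path from J to G is any simple undirected path whose first edge points into J (i.e. leaves J via a parent).
Parents of J: {C, D, F, W}.
Enumerating:
  P1: J <- C -> G
  P2: J <- W <- C -> G
  P3: J <- F <- W <- C -> G
That exhausts the simple backdoor paths. Count: 3.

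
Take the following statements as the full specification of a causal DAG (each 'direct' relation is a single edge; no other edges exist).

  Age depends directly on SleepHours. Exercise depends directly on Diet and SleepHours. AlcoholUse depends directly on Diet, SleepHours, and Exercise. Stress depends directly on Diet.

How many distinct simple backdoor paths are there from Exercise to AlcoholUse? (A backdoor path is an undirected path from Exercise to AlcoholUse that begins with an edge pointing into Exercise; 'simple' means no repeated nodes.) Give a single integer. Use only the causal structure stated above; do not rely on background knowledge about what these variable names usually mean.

A backdoor path from Exercise to AlcoholUse is any simple undirected path whose first edge points into Exercise (i.e. leaves Exercise via a parent).
Parents of Exercise: {Diet, SleepHours}.
Enumerating:
  P1: Exercise <- Diet -> AlcoholUse
  P2: Exercise <- SleepHours -> AlcoholUse
That exhausts the simple backdoor paths. Count: 2.

2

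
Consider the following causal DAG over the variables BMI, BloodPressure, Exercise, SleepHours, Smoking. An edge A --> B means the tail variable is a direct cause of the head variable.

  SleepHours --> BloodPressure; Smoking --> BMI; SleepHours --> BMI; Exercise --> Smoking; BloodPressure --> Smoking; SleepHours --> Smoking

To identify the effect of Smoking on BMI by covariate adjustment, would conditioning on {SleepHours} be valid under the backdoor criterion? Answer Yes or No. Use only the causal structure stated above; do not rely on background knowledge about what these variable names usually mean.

Yes

Backdoor paths from Smoking to BMI (paths whose first edge points into Smoking):
  P1: Smoking <- SleepHours -> BMI
  P2: Smoking <- BloodPressure <- SleepHours -> BMI
Condition 1 (no descendant of Smoking in the set): holds — descendants of Smoking are {BMI}; none are in {SleepHours}.
Condition 2 (every backdoor path blocked by {SleepHours}):
  P1: blocked at fork node SleepHours ∈ conditioning set.
  P2: blocked at fork node SleepHours ∈ conditioning set.
{SleepHours} satisfies the backdoor criterion.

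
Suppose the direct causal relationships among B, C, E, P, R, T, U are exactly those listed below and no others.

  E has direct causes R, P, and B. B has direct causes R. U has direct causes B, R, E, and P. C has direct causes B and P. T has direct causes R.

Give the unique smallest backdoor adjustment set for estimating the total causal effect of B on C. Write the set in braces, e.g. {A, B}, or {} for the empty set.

{}

Variables eligible for adjustment (non-descendants of B, excluding B and C): {P, R, T}.
Backdoor paths from B to C:
  P1: B <- R -> E <- P -> C
  P2: B <- R -> E -> U <- P -> C
  P3: B <- R -> U <- P -> C
  P4: B <- R -> U <- E <- P -> C
Each backdoor path contains an unconditioned collider, so every path is already blocked with the empty conditioning set:
  P1: blocked at collider E (neither it nor any descendant is in the conditioning set).
  P2: blocked at collider U (neither it nor any descendant is in the conditioning set).
  P3: blocked at collider U (neither it nor any descendant is in the conditioning set).
  P4: blocked at collider U (neither it nor any descendant is in the conditioning set).
The empty set is therefore the unique smallest valid set.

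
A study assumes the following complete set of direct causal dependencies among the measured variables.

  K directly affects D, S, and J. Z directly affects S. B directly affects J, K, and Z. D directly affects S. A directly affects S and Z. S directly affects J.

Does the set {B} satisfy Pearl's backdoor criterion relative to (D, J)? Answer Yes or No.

No

Backdoor paths from D to J (paths whose first edge points into D):
  P1: D <- K <- B -> Z <- A -> S -> J
  P2: D <- K <- B -> Z -> S -> J
  P3: D <- K <- B -> J
  P4: D <- K -> S <- A -> Z <- B -> J
  P5: D <- K -> S <- Z <- B -> J
  P6: D <- K -> S -> J
  P7: D <- K -> J
Condition 1 (no descendant of D in the set): holds — descendants of D are {J, S}; none are in {B}.
Condition 2 (every backdoor path blocked by {B}):
  P1: blocked at fork node B ∈ conditioning set.
  P2: blocked at fork node B ∈ conditioning set.
  P3: blocked at fork node B ∈ conditioning set.
  P4: blocked at collider S (neither it nor any descendant is in the conditioning set).
  P5: blocked at collider S (neither it nor any descendant is in the conditioning set).
  P6: open — no interior node is in the conditioning set.
  P7: open — no interior node is in the conditioning set.
{B} does not satisfy the backdoor criterion.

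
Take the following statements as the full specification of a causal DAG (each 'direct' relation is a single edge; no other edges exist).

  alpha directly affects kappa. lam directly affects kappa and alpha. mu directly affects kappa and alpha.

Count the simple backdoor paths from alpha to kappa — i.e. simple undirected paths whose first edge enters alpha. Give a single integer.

A backdoor path from alpha to kappa is any simple undirected path whose first edge points into alpha (i.e. leaves alpha via a parent).
Parents of alpha: {lam, mu}.
Enumerating:
  P1: alpha <- mu -> kappa
  P2: alpha <- lam -> kappa
That exhausts the simple backdoor paths. Count: 2.

2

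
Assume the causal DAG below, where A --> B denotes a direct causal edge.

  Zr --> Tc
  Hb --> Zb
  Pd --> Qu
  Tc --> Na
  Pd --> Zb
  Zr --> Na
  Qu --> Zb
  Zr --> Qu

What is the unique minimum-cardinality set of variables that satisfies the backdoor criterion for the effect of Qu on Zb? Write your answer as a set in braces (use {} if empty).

{Pd}

Variables eligible for adjustment (non-descendants of Qu, excluding Qu and Zb): {Hb, Na, Pd, Tc, Zr}.
Backdoor paths from Qu to Zb:
  P1: Qu <- Pd -> Zb
The empty set is not sufficient: P1 (Qu <- Pd -> Zb) has no collider blocking it and no conditioned non-collider, so it is open.
Try {Pd}:
  P1: blocked at fork node Pd ∈ conditioning set.
{Pd} contains no descendant of Qu and blocks every backdoor path.
No other singleton works — e.g. {Zr} leaves P1 open — so {Pd} is the unique smallest valid adjustment set.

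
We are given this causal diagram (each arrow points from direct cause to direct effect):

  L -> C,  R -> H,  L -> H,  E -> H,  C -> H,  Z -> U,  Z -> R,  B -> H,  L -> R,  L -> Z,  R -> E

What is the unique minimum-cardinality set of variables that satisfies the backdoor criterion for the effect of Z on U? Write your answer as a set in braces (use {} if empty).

{}

Variables eligible for adjustment (non-descendants of Z, excluding Z and U): {B, C, L}.
Backdoor paths from Z to U:
  (none)
With no backdoor paths the empty set already satisfies the criterion, and it is trivially minimal.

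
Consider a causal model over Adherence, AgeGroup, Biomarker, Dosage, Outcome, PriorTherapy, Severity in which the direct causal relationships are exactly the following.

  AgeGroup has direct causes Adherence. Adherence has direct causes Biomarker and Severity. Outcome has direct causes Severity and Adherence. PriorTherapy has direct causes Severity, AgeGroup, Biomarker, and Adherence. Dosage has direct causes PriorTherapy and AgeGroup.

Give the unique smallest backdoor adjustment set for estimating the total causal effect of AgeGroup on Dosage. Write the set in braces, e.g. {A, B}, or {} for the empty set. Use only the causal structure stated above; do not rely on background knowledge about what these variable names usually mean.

{Adherence}

Variables eligible for adjustment (non-descendants of AgeGroup, excluding AgeGroup and Dosage): {Adherence, Biomarker, Outcome, Severity}.
Backdoor paths from AgeGroup to Dosage:
  P1: AgeGroup <- Adherence <- Biomarker -> PriorTherapy -> Dosage
  P2: AgeGroup <- Adherence <- Severity -> PriorTherapy -> Dosage
  P3: AgeGroup <- Adherence -> PriorTherapy -> Dosage
  P4: AgeGroup <- Adherence -> Outcome <- Severity -> PriorTherapy -> Dosage
The empty set is not sufficient: P1 (AgeGroup <- Adherence <- Biomarker -> PriorTherapy -> Dosage) has no collider blocking it and no conditioned non-collider, so it is open.
Try {Adherence}:
  P1: blocked at chain node Adherence ∈ conditioning set.
  P2: blocked at chain node Adherence ∈ conditioning set.
  P3: blocked at fork node Adherence ∈ conditioning set.
  P4: blocked at fork node Adherence ∈ conditioning set.
{Adherence} contains no descendant of AgeGroup and blocks every backdoor path.
No other singleton works — e.g. {Biomarker} leaves P2 open — so {Adherence} is the unique smallest valid adjustment set.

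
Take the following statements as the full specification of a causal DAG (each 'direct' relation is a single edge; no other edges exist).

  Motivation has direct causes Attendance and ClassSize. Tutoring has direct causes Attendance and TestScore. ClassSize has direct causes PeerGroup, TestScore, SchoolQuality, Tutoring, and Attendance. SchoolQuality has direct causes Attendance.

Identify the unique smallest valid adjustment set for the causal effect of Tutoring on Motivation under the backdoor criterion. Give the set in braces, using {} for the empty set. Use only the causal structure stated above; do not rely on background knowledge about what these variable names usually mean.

{Attendance, TestScore}

Variables eligible for adjustment (non-descendants of Tutoring, excluding Tutoring and Motivation): {Attendance, PeerGroup, SchoolQuality, TestScore}.
Backdoor paths from Tutoring to Motivation:
  P1: Tutoring <- Attendance -> SchoolQuality -> ClassSize -> Motivation
  P2: Tutoring <- Attendance -> ClassSize -> Motivation
  P3: Tutoring <- Attendance -> Motivation
  P4: Tutoring <- TestScore -> ClassSize <- Attendance -> Motivation
  P5: Tutoring <- TestScore -> ClassSize <- SchoolQuality <- Attendance -> Motivation
  P6: Tutoring <- TestScore -> ClassSize -> Motivation
The empty set is not sufficient: P1 (Tutoring <- Attendance -> SchoolQuality -> ClassSize -> Motivation) has no collider blocking it and no conditioned non-collider, so it is open.
Try {Attendance, TestScore}:
  P1: blocked at fork node Attendance ∈ conditioning set.
  P2: blocked at fork node Attendance ∈ conditioning set.
  P3: blocked at fork node Attendance ∈ conditioning set.
  P4: blocked at fork node TestScore ∈ conditioning set.
  P5: blocked at fork node TestScore ∈ conditioning set.
  P6: blocked at fork node TestScore ∈ conditioning set.
{Attendance, TestScore} contains no descendant of Tutoring and blocks every backdoor path.
Every element of {Attendance, TestScore} is needed (dropping Attendance leaves P1 open; dropping TestScore leaves P6 open), so no proper subset is valid.
Among all size-2 subsets of the eligible variables, only {Attendance, TestScore} blocks every backdoor path, so it is the unique smallest valid adjustment set.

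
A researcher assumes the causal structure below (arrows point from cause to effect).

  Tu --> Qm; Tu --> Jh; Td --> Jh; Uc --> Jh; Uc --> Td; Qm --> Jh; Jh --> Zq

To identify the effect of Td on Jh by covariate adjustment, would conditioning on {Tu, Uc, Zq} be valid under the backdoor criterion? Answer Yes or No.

Backdoor paths from Td to Jh (paths whose first edge points into Td):
  P1: Td <- Uc -> Jh
Condition 1 (no descendant of Td in the set): FAILS — Zq is a descendant of Td.
Condition 2 (every backdoor path blocked by {Tu, Uc, Zq}):
  P1: blocked at fork node Uc ∈ conditioning set.
{Tu, Uc, Zq} does not satisfy the backdoor criterion.

No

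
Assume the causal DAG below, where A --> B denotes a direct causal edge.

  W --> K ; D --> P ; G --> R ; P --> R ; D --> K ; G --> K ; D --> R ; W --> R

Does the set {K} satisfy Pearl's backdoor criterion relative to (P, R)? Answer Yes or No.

No

Backdoor paths from P to R (paths whose first edge points into P):
  P1: P <- D -> K <- G -> R
  P2: P <- D -> K <- W -> R
  P3: P <- D -> R
Condition 1 (no descendant of P in the set): holds — descendants of P are {R}; none are in {K}.
Condition 2 (every backdoor path blocked by {K}):
  P1: open — collider(s) K are conditioned on (or have a conditioned descendant) and no non-collider on the path is in the set.
  P2: open — collider(s) K are conditioned on (or have a conditioned descendant) and no non-collider on the path is in the set.
  P3: open — no interior node is in the conditioning set.
{K} does not satisfy the backdoor criterion.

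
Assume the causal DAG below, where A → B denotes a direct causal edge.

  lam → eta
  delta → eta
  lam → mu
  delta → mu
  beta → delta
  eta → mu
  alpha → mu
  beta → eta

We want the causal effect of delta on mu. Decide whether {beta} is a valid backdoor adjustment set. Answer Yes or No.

Backdoor paths from delta to mu (paths whose first edge points into delta):
  P1: delta <- beta -> eta <- lam -> mu
  P2: delta <- beta -> eta -> mu
Condition 1 (no descendant of delta in the set): holds — descendants of delta are {eta, mu}; none are in {beta}.
Condition 2 (every backdoor path blocked by {beta}):
  P1: blocked at fork node beta ∈ conditioning set.
  P2: blocked at fork node beta ∈ conditioning set.
{beta} satisfies the backdoor criterion.

Yes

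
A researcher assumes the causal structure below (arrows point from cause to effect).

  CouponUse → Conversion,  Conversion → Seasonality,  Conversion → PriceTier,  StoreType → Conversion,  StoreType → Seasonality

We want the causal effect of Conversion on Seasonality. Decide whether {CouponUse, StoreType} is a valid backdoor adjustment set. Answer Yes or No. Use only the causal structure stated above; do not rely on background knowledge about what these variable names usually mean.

Backdoor paths from Conversion to Seasonality (paths whose first edge points into Conversion):
  P1: Conversion <- StoreType -> Seasonality
Condition 1 (no descendant of Conversion in the set): holds — descendants of Conversion are {PriceTier, Seasonality}; none are in {CouponUse, StoreType}.
Condition 2 (every backdoor path blocked by {CouponUse, StoreType}):
  P1: blocked at fork node StoreType ∈ conditioning set.
{CouponUse, StoreType} satisfies the backdoor criterion.

Yes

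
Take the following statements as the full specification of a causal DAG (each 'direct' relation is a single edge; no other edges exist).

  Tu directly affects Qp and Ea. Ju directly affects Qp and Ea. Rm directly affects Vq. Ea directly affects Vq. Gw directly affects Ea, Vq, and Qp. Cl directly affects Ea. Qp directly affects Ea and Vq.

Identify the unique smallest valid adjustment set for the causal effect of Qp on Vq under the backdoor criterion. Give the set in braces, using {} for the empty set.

Variables eligible for adjustment (non-descendants of Qp, excluding Qp and Vq): {Cl, Gw, Ju, Rm, Tu}.
Backdoor paths from Qp to Vq:
  P1: Qp <- Tu -> Ea <- Gw -> Vq
  P2: Qp <- Tu -> Ea -> Vq
  P3: Qp <- Gw -> Ea -> Vq
  P4: Qp <- Gw -> Vq
  P5: Qp <- Ju -> Ea <- Gw -> Vq
  P6: Qp <- Ju -> Ea -> Vq
The empty set is not sufficient: P2 (Qp <- Tu -> Ea -> Vq) has no collider blocking it and no conditioned non-collider, so it is open.
Try {Gw, Ju, Tu}:
  P1: blocked at fork node Tu ∈ conditioning set.
  P2: blocked at fork node Tu ∈ conditioning set.
  P3: blocked at fork node Gw ∈ conditioning set.
  P4: blocked at fork node Gw ∈ conditioning set.
  P5: blocked at fork node Ju ∈ conditioning set.
  P6: blocked at fork node Ju ∈ conditioning set.
{Gw, Ju, Tu} contains no descendant of Qp and blocks every backdoor path.
Every element of {Gw, Ju, Tu} is needed (dropping Gw leaves P3 open; dropping Ju leaves P6 open; dropping Tu leaves P2 open), so no proper subset is valid.
Among all size-3 subsets of the eligible variables, only {Gw, Ju, Tu} blocks every backdoor path, so it is the unique smallest valid adjustment set.

{Gw, Ju, Tu}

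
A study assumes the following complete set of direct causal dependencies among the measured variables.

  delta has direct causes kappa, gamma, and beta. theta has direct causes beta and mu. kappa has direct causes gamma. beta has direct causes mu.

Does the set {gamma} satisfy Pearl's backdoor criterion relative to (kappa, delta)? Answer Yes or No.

Yes

Backdoor paths from kappa to delta (paths whose first edge points into kappa):
  P1: kappa <- gamma -> delta
Condition 1 (no descendant of kappa in the set): holds — descendants of kappa are {delta}; none are in {gamma}.
Condition 2 (every backdoor path blocked by {gamma}):
  P1: blocked at fork node gamma ∈ conditioning set.
{gamma} satisfies the backdoor criterion.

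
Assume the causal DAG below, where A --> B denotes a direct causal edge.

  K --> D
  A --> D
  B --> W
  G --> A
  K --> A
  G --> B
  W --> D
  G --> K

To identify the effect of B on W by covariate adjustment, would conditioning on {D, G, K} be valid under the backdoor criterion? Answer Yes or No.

Backdoor paths from B to W (paths whose first edge points into B):
  P1: B <- G -> K -> A -> D <- W
  P2: B <- G -> K -> D <- W
  P3: B <- G -> A <- K -> D <- W
  P4: B <- G -> A -> D <- W
Condition 1 (no descendant of B in the set): FAILS — D is a descendant of B.
Condition 2 (every backdoor path blocked by {D, G, K}):
  P1: blocked at fork node G ∈ conditioning set.
  P2: blocked at fork node G ∈ conditioning set.
  P3: blocked at fork node G ∈ conditioning set.
  P4: blocked at fork node G ∈ conditioning set.
{D, G, K} does not satisfy the backdoor criterion.

No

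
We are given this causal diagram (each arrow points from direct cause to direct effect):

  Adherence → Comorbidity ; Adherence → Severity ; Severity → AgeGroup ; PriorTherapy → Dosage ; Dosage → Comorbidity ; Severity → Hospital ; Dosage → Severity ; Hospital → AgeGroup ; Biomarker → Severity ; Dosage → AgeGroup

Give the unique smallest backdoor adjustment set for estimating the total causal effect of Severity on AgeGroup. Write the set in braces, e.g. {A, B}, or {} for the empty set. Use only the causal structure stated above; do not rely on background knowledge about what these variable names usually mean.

Variables eligible for adjustment (non-descendants of Severity, excluding Severity and AgeGroup): {Adherence, Biomarker, Comorbidity, Dosage, PriorTherapy}.
Backdoor paths from Severity to AgeGroup:
  P1: Severity <- Adherence -> Comorbidity <- Dosage -> AgeGroup
  P2: Severity <- Dosage -> AgeGroup
The empty set is not sufficient: P2 (Severity <- Dosage -> AgeGroup) has no collider blocking it and no conditioned non-collider, so it is open.
Try {Dosage}:
  P1: blocked at collider Comorbidity (neither it nor any descendant is in the conditioning set).
  P2: blocked at fork node Dosage ∈ conditioning set.
{Dosage} contains no descendant of Severity and blocks every backdoor path.
No other singleton works — e.g. {Adherence} leaves P2 open — so {Dosage} is the unique smallest valid adjustment set.

{Dosage}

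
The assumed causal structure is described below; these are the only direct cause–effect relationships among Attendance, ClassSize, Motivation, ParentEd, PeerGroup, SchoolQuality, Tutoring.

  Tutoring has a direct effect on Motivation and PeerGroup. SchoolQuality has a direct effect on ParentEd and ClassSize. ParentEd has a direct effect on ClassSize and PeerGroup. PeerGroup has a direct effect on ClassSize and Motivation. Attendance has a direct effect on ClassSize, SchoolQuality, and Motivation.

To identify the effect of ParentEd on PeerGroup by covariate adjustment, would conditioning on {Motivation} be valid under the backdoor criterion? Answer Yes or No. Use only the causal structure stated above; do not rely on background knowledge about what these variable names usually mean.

No

Backdoor paths from ParentEd to PeerGroup (paths whose first edge points into ParentEd):
  P1: ParentEd <- SchoolQuality <- Attendance -> ClassSize <- PeerGroup
  P2: ParentEd <- SchoolQuality <- Attendance -> Motivation <- Tutoring -> PeerGroup
  P3: ParentEd <- SchoolQuality <- Attendance -> Motivation <- PeerGroup
  P4: ParentEd <- SchoolQuality -> ClassSize <- Attendance -> Motivation <- Tutoring -> PeerGroup
  P5: ParentEd <- SchoolQuality -> ClassSize <- Attendance -> Motivation <- PeerGroup
  P6: ParentEd <- SchoolQuality -> ClassSize <- PeerGroup
Condition 1 (no descendant of ParentEd in the set): FAILS — Motivation is a descendant of ParentEd.
Condition 2 (every backdoor path blocked by {Motivation}):
  P1: blocked at collider ClassSize (neither it nor any descendant is in the conditioning set).
  P2: open — collider(s) Motivation are conditioned on (or have a conditioned descendant) and no non-collider on the path is in the set.
  P3: open — collider(s) Motivation are conditioned on (or have a conditioned descendant) and no non-collider on the path is in the set.
  P4: blocked at collider ClassSize (neither it nor any descendant is in the conditioning set).
  P5: blocked at collider ClassSize (neither it nor any descendant is in the conditioning set).
  P6: blocked at collider ClassSize (neither it nor any descendant is in the conditioning set).
{Motivation} does not satisfy the backdoor criterion.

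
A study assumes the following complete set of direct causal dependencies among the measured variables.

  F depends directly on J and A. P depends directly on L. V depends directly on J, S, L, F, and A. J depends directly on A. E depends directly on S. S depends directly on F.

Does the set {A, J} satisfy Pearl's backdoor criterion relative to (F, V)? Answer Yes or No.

Yes

Backdoor paths from F to V (paths whose first edge points into F):
  P1: F <- A -> J -> V
  P2: F <- A -> V
  P3: F <- J <- A -> V
  P4: F <- J -> V
Condition 1 (no descendant of F in the set): holds — descendants of F are {E, S, V}; none are in {A, J}.
Condition 2 (every backdoor path blocked by {A, J}):
  P1: blocked at fork node A ∈ conditioning set.
  P2: blocked at fork node A ∈ conditioning set.
  P3: blocked at chain node J ∈ conditioning set.
  P4: blocked at fork node J ∈ conditioning set.
{A, J} satisfies the backdoor criterion.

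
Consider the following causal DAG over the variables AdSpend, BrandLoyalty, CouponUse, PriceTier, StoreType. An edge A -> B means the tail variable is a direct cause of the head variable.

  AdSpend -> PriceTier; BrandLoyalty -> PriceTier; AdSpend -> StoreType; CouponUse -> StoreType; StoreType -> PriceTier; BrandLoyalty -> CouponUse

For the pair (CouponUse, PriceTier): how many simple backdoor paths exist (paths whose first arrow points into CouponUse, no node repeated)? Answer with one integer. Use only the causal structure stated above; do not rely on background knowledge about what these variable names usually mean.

A backdoor path from CouponUse to PriceTier is any simple undirected path whose first edge points into CouponUse (i.e. leaves CouponUse via a parent).
Parents of CouponUse: {BrandLoyalty}.
Enumerating:
  P1: CouponUse <- BrandLoyalty -> PriceTier
That exhausts the simple backdoor paths. Count: 1.

1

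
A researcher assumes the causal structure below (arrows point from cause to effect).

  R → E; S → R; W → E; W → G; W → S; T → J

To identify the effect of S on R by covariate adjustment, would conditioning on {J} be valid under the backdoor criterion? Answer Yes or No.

Yes

Backdoor paths from S to R (paths whose first edge points into S):
  P1: S <- W -> E <- R
Condition 1 (no descendant of S in the set): holds — descendants of S are {E, R}; none are in {J}.
Condition 2 (every backdoor path blocked by {J}):
  P1: blocked at collider E (neither it nor any descendant is in the conditioning set).
{J} satisfies the backdoor criterion.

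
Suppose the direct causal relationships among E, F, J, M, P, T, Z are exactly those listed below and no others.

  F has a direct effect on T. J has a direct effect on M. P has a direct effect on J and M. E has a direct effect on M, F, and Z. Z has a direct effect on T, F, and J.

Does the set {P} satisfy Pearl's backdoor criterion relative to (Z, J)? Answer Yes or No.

Yes

Backdoor paths from Z to J (paths whose first edge points into Z):
  P1: Z <- E -> M <- P -> J
  P2: Z <- E -> M <- J
Condition 1 (no descendant of Z in the set): holds — descendants of Z are {F, J, M, T}; none are in {P}.
Condition 2 (every backdoor path blocked by {P}):
  P1: blocked at collider M (neither it nor any descendant is in the conditioning set).
  P2: blocked at collider M (neither it nor any descendant is in the conditioning set).
{P} satisfies the backdoor criterion.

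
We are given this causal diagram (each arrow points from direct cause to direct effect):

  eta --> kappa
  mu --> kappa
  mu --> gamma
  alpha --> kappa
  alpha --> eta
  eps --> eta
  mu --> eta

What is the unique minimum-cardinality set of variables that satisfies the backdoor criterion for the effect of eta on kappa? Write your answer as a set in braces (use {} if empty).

Variables eligible for adjustment (non-descendants of eta, excluding eta and kappa): {alpha, eps, gamma, mu}.
Backdoor paths from eta to kappa:
  P1: eta <- alpha -> kappa
  P2: eta <- mu -> kappa
The empty set is not sufficient: P1 (eta <- alpha -> kappa) has no collider blocking it and no conditioned non-collider, so it is open.
Try {alpha, mu}:
  P1: blocked at fork node alpha ∈ conditioning set.
  P2: blocked at fork node mu ∈ conditioning set.
{alpha, mu} contains no descendant of eta and blocks every backdoor path.
Every element of {alpha, mu} is needed (dropping alpha leaves P1 open; dropping mu leaves P2 open), so no proper subset is valid.
Among all size-2 subsets of the eligible variables, only {alpha, mu} blocks every backdoor path, so it is the unique smallest valid adjustment set.

{alpha, mu}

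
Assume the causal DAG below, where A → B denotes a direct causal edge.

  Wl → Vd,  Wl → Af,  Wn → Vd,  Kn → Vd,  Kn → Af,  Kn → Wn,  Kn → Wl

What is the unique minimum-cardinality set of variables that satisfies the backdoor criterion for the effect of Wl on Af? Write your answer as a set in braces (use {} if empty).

Variables eligible for adjustment (non-descendants of Wl, excluding Wl and Af): {Kn, Wn}.
Backdoor paths from Wl to Af:
  P1: Wl <- Kn -> Af
The empty set is not sufficient: P1 (Wl <- Kn -> Af) has no collider blocking it and no conditioned non-collider, so it is open.
Try {Kn}:
  P1: blocked at fork node Kn ∈ conditioning set.
{Kn} contains no descendant of Wl and blocks every backdoor path.
No other singleton works — e.g. {Wn} leaves P1 open — so {Kn} is the unique smallest valid adjustment set.

{Kn}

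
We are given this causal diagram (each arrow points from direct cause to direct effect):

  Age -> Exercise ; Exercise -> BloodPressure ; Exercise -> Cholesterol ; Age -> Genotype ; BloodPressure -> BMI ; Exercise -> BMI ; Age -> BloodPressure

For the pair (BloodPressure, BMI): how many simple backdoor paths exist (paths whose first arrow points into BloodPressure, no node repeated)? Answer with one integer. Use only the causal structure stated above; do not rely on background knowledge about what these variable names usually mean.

A backdoor path from BloodPressure to BMI is any simple undirected path whose first edge points into BloodPressure (i.e. leaves BloodPressure via a parent).
Parents of BloodPressure: {Age, Exercise}.
Enumerating:
  P1: BloodPressure <- Age -> Exercise -> BMI
  P2: BloodPressure <- Exercise -> BMI
That exhausts the simple backdoor paths. Count: 2.

2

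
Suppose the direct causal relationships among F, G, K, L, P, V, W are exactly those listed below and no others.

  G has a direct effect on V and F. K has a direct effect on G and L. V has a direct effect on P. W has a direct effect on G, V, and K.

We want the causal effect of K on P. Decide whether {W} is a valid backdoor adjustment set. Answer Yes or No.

Backdoor paths from K to P (paths whose first edge points into K):
  P1: K <- W -> G -> V -> P
  P2: K <- W -> V -> P
Condition 1 (no descendant of K in the set): holds — descendants of K are {F, G, L, P, V}; none are in {W}.
Condition 2 (every backdoor path blocked by {W}):
  P1: blocked at fork node W ∈ conditioning set.
  P2: blocked at fork node W ∈ conditioning set.
{W} satisfies the backdoor criterion.

Yes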